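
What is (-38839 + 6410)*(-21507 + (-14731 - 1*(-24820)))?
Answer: 370274322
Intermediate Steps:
(-38839 + 6410)*(-21507 + (-14731 - 1*(-24820))) = -32429*(-21507 + (-14731 + 24820)) = -32429*(-21507 + 10089) = -32429*(-11418) = 370274322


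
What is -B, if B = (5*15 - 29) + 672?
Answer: -718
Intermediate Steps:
B = 718 (B = (75 - 29) + 672 = 46 + 672 = 718)
-B = -1*718 = -718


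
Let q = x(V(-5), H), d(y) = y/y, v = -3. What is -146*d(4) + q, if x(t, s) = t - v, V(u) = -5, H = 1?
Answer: -148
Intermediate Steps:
d(y) = 1
x(t, s) = 3 + t (x(t, s) = t - 1*(-3) = t + 3 = 3 + t)
q = -2 (q = 3 - 5 = -2)
-146*d(4) + q = -146*1 - 2 = -146 - 2 = -148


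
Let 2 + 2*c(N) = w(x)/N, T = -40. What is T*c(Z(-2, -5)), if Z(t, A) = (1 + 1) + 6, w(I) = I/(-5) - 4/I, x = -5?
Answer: 71/2 ≈ 35.500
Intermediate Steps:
w(I) = -4/I - I/5 (w(I) = I*(-1/5) - 4/I = -I/5 - 4/I = -4/I - I/5)
Z(t, A) = 8 (Z(t, A) = 2 + 6 = 8)
c(N) = -1 + 9/(10*N) (c(N) = -1 + ((-4/(-5) - 1/5*(-5))/N)/2 = -1 + ((-4*(-1/5) + 1)/N)/2 = -1 + ((4/5 + 1)/N)/2 = -1 + (9/(5*N))/2 = -1 + 9/(10*N))
T*c(Z(-2, -5)) = -40*(9/10 - 1*8)/8 = -5*(9/10 - 8) = -5*(-71)/10 = -40*(-71/80) = 71/2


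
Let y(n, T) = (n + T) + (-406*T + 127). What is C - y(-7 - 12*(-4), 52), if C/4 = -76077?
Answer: -283416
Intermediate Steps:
C = -304308 (C = 4*(-76077) = -304308)
y(n, T) = 127 + n - 405*T (y(n, T) = (T + n) + (127 - 406*T) = 127 + n - 405*T)
C - y(-7 - 12*(-4), 52) = -304308 - (127 + (-7 - 12*(-4)) - 405*52) = -304308 - (127 + (-7 + 48) - 21060) = -304308 - (127 + 41 - 21060) = -304308 - 1*(-20892) = -304308 + 20892 = -283416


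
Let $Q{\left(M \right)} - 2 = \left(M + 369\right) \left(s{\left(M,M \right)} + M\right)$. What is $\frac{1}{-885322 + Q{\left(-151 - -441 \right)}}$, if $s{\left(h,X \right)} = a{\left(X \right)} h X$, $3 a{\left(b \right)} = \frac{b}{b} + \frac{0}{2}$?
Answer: $\frac{3}{53339270} \approx 5.6244 \cdot 10^{-8}$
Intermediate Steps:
$a{\left(b \right)} = \frac{1}{3}$ ($a{\left(b \right)} = \frac{\frac{b}{b} + \frac{0}{2}}{3} = \frac{1 + 0 \cdot \frac{1}{2}}{3} = \frac{1 + 0}{3} = \frac{1}{3} \cdot 1 = \frac{1}{3}$)
$s{\left(h,X \right)} = \frac{X h}{3}$ ($s{\left(h,X \right)} = \frac{h}{3} X = \frac{X h}{3}$)
$Q{\left(M \right)} = 2 + \left(369 + M\right) \left(M + \frac{M^{2}}{3}\right)$ ($Q{\left(M \right)} = 2 + \left(M + 369\right) \left(\frac{M M}{3} + M\right) = 2 + \left(369 + M\right) \left(\frac{M^{2}}{3} + M\right) = 2 + \left(369 + M\right) \left(M + \frac{M^{2}}{3}\right)$)
$\frac{1}{-885322 + Q{\left(-151 - -441 \right)}} = \frac{1}{-885322 + \left(2 + 124 \left(-151 - -441\right)^{2} + 369 \left(-151 - -441\right) + \frac{\left(-151 - -441\right)^{3}}{3}\right)} = \frac{1}{-885322 + \left(2 + 124 \left(-151 + 441\right)^{2} + 369 \left(-151 + 441\right) + \frac{\left(-151 + 441\right)^{3}}{3}\right)} = \frac{1}{-885322 + \left(2 + 124 \cdot 290^{2} + 369 \cdot 290 + \frac{290^{3}}{3}\right)} = \frac{1}{-885322 + \left(2 + 124 \cdot 84100 + 107010 + \frac{1}{3} \cdot 24389000\right)} = \frac{1}{-885322 + \left(2 + 10428400 + 107010 + \frac{24389000}{3}\right)} = \frac{1}{-885322 + \frac{55995236}{3}} = \frac{1}{\frac{53339270}{3}} = \frac{3}{53339270}$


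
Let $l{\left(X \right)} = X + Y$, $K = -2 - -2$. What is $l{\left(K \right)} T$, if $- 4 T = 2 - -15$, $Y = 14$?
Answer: $- \frac{119}{2} \approx -59.5$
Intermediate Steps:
$T = - \frac{17}{4}$ ($T = - \frac{2 - -15}{4} = - \frac{2 + 15}{4} = \left(- \frac{1}{4}\right) 17 = - \frac{17}{4} \approx -4.25$)
$K = 0$ ($K = -2 + 2 = 0$)
$l{\left(X \right)} = 14 + X$ ($l{\left(X \right)} = X + 14 = 14 + X$)
$l{\left(K \right)} T = \left(14 + 0\right) \left(- \frac{17}{4}\right) = 14 \left(- \frac{17}{4}\right) = - \frac{119}{2}$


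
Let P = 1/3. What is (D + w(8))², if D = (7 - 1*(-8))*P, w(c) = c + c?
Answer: 441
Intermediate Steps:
w(c) = 2*c
P = ⅓ (P = 1*(⅓) = ⅓ ≈ 0.33333)
D = 5 (D = (7 - 1*(-8))*(⅓) = (7 + 8)*(⅓) = 15*(⅓) = 5)
(D + w(8))² = (5 + 2*8)² = (5 + 16)² = 21² = 441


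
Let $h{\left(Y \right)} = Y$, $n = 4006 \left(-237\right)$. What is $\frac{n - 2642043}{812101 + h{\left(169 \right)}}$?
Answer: $- \frac{718293}{162454} \approx -4.4215$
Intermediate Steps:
$n = -949422$
$\frac{n - 2642043}{812101 + h{\left(169 \right)}} = \frac{-949422 - 2642043}{812101 + 169} = - \frac{3591465}{812270} = \left(-3591465\right) \frac{1}{812270} = - \frac{718293}{162454}$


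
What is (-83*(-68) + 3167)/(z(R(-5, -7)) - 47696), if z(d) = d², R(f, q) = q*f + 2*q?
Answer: -8811/47255 ≈ -0.18646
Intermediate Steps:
R(f, q) = 2*q + f*q (R(f, q) = f*q + 2*q = 2*q + f*q)
(-83*(-68) + 3167)/(z(R(-5, -7)) - 47696) = (-83*(-68) + 3167)/((-7*(2 - 5))² - 47696) = (5644 + 3167)/((-7*(-3))² - 47696) = 8811/(21² - 47696) = 8811/(441 - 47696) = 8811/(-47255) = 8811*(-1/47255) = -8811/47255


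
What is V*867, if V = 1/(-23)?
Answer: -867/23 ≈ -37.696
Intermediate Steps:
V = -1/23 ≈ -0.043478
V*867 = -1/23*867 = -867/23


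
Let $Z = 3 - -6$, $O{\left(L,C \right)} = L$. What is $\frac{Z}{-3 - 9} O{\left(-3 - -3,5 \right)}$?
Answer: $0$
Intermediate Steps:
$Z = 9$ ($Z = 3 + 6 = 9$)
$\frac{Z}{-3 - 9} O{\left(-3 - -3,5 \right)} = \frac{1}{-3 - 9} \cdot 9 \left(-3 - -3\right) = \frac{1}{-12} \cdot 9 \left(-3 + 3\right) = \left(- \frac{1}{12}\right) 9 \cdot 0 = \left(- \frac{3}{4}\right) 0 = 0$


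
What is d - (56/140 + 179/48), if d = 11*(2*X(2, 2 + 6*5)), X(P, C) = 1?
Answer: 4289/240 ≈ 17.871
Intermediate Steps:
d = 22 (d = 11*(2*1) = 11*2 = 22)
d - (56/140 + 179/48) = 22 - (56/140 + 179/48) = 22 - (56*(1/140) + 179*(1/48)) = 22 - (⅖ + 179/48) = 22 - 1*991/240 = 22 - 991/240 = 4289/240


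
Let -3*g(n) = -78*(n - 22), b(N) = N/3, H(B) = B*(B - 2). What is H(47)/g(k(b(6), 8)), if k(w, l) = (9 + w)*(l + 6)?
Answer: 705/1144 ≈ 0.61626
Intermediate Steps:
H(B) = B*(-2 + B)
b(N) = N/3 (b(N) = N*(⅓) = N/3)
k(w, l) = (6 + l)*(9 + w) (k(w, l) = (9 + w)*(6 + l) = (6 + l)*(9 + w))
g(n) = -572 + 26*n (g(n) = -(-26)*(n - 22) = -(-26)*(-22 + n) = -(1716 - 78*n)/3 = -572 + 26*n)
H(47)/g(k(b(6), 8)) = (47*(-2 + 47))/(-572 + 26*(54 + 6*((⅓)*6) + 9*8 + 8*((⅓)*6))) = (47*45)/(-572 + 26*(54 + 6*2 + 72 + 8*2)) = 2115/(-572 + 26*(54 + 12 + 72 + 16)) = 2115/(-572 + 26*154) = 2115/(-572 + 4004) = 2115/3432 = 2115*(1/3432) = 705/1144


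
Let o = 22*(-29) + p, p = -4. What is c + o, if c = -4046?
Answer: -4688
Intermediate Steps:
o = -642 (o = 22*(-29) - 4 = -638 - 4 = -642)
c + o = -4046 - 642 = -4688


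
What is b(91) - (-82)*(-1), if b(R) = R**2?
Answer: 8199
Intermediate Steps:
b(91) - (-82)*(-1) = 91**2 - (-82)*(-1) = 8281 - 1*82 = 8281 - 82 = 8199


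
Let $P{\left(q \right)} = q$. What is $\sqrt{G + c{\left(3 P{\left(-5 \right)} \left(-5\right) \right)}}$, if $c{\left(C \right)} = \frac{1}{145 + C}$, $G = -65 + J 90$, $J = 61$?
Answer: $\frac{\sqrt{65642555}}{110} \approx 73.655$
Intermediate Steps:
$G = 5425$ ($G = -65 + 61 \cdot 90 = -65 + 5490 = 5425$)
$\sqrt{G + c{\left(3 P{\left(-5 \right)} \left(-5\right) \right)}} = \sqrt{5425 + \frac{1}{145 + 3 \left(-5\right) \left(-5\right)}} = \sqrt{5425 + \frac{1}{145 - -75}} = \sqrt{5425 + \frac{1}{145 + 75}} = \sqrt{5425 + \frac{1}{220}} = \sqrt{\frac{1193501}{220}} = \frac{\sqrt{65642555}}{110}$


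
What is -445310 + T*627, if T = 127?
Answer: -365681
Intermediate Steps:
-445310 + T*627 = -445310 + 127*627 = -445310 + 79629 = -365681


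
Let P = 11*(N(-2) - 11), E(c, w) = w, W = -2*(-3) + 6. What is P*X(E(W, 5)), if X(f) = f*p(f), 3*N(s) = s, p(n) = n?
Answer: -9625/3 ≈ -3208.3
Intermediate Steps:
W = 12 (W = 6 + 6 = 12)
N(s) = s/3
P = -385/3 (P = 11*((1/3)*(-2) - 11) = 11*(-2/3 - 11) = 11*(-35/3) = -385/3 ≈ -128.33)
X(f) = f**2 (X(f) = f*f = f**2)
P*X(E(W, 5)) = -385/3*5**2 = -385/3*25 = -9625/3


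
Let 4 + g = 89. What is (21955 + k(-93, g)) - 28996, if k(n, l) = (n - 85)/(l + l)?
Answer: -598574/85 ≈ -7042.0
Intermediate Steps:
g = 85 (g = -4 + 89 = 85)
k(n, l) = (-85 + n)/(2*l) (k(n, l) = (-85 + n)/((2*l)) = (-85 + n)*(1/(2*l)) = (-85 + n)/(2*l))
(21955 + k(-93, g)) - 28996 = (21955 + (½)*(-85 - 93)/85) - 28996 = (21955 + (½)*(1/85)*(-178)) - 28996 = (21955 - 89/85) - 28996 = 1866086/85 - 28996 = -598574/85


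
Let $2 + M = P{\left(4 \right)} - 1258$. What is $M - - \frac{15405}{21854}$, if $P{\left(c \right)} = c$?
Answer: $- \frac{27433219}{21854} \approx -1255.3$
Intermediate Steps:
$M = -1256$ ($M = -2 + \left(4 - 1258\right) = -2 - 1254 = -1256$)
$M - - \frac{15405}{21854} = -1256 - - \frac{15405}{21854} = -1256 + \frac{15405}{21854} = - \frac{27433219}{21854}$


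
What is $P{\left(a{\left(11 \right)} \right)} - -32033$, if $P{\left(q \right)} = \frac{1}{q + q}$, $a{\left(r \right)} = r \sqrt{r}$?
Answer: $32033 + \frac{\sqrt{11}}{242} \approx 32033.0$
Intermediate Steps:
$a{\left(r \right)} = r^{\frac{3}{2}}$
$P{\left(q \right)} = \frac{1}{2 q}$
$P{\left(a{\left(11 \right)} \right)} - -32033 = \frac{1}{2 \cdot 11^{\frac{3}{2}}} - -32033 = \frac{1}{2 \cdot 11 \sqrt{11}} + 32033 = \frac{\frac{1}{121} \sqrt{11}}{2} + 32033 = \frac{\sqrt{11}}{242} + 32033 = 32033 + \frac{\sqrt{11}}{242}$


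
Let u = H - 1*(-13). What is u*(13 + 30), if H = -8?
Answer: 215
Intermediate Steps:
u = 5 (u = -8 - 1*(-13) = -8 + 13 = 5)
u*(13 + 30) = 5*(13 + 30) = 5*43 = 215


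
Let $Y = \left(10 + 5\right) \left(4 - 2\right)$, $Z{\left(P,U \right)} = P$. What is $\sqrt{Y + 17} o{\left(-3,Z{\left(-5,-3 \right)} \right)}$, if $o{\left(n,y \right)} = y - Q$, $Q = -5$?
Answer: $0$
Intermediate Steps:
$Y = 30$ ($Y = 15 \cdot 2 = 30$)
$o{\left(n,y \right)} = 5 + y$ ($o{\left(n,y \right)} = y - -5 = y + 5 = 5 + y$)
$\sqrt{Y + 17} o{\left(-3,Z{\left(-5,-3 \right)} \right)} = \sqrt{30 + 17} \left(5 - 5\right) = \sqrt{47} \cdot 0 = 0$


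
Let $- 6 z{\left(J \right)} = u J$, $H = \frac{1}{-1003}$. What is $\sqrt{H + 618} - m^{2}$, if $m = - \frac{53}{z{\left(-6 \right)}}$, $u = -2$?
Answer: $- \frac{2809}{4} + \frac{\sqrt{621712559}}{1003} \approx -677.39$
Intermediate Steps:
$H = - \frac{1}{1003} \approx -0.00099701$
$z{\left(J \right)} = \frac{J}{3}$ ($z{\left(J \right)} = - \frac{\left(-2\right) J}{6} = \frac{J}{3}$)
$m = \frac{53}{2}$ ($m = - \frac{53}{\frac{1}{3} \left(-6\right)} = - \frac{53}{-2} = \left(-53\right) \left(- \frac{1}{2}\right) = \frac{53}{2} \approx 26.5$)
$\sqrt{H + 618} - m^{2} = \sqrt{- \frac{1}{1003} + 618} - \left(\frac{53}{2}\right)^{2} = \sqrt{\frac{619853}{1003}} - \frac{2809}{4} = \frac{\sqrt{621712559}}{1003} - \frac{2809}{4} = - \frac{2809}{4} + \frac{\sqrt{621712559}}{1003}$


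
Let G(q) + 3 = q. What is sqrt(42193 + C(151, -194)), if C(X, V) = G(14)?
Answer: 2*sqrt(10551) ≈ 205.44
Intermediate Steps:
G(q) = -3 + q
C(X, V) = 11 (C(X, V) = -3 + 14 = 11)
sqrt(42193 + C(151, -194)) = sqrt(42193 + 11) = sqrt(42204) = 2*sqrt(10551)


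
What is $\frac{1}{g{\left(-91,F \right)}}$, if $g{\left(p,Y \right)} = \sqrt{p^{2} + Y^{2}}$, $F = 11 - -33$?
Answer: $\frac{\sqrt{10217}}{10217} \approx 0.0098932$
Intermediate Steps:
$F = 44$ ($F = 11 + 33 = 44$)
$g{\left(p,Y \right)} = \sqrt{Y^{2} + p^{2}}$
$\frac{1}{g{\left(-91,F \right)}} = \frac{1}{\sqrt{44^{2} + \left(-91\right)^{2}}} = \frac{1}{\sqrt{1936 + 8281}} = \frac{1}{\sqrt{10217}} = \frac{\sqrt{10217}}{10217}$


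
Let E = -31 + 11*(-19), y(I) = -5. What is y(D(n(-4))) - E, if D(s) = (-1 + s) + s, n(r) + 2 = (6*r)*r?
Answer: 235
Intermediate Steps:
n(r) = -2 + 6*r² (n(r) = -2 + (6*r)*r = -2 + 6*r²)
D(s) = -1 + 2*s
E = -240 (E = -31 - 209 = -240)
y(D(n(-4))) - E = -5 - 1*(-240) = -5 + 240 = 235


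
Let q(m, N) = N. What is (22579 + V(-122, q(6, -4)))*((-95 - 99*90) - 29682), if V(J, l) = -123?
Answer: -868755272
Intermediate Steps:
(22579 + V(-122, q(6, -4)))*((-95 - 99*90) - 29682) = (22579 - 123)*((-95 - 99*90) - 29682) = 22456*((-95 - 8910) - 29682) = 22456*(-9005 - 29682) = 22456*(-38687) = -868755272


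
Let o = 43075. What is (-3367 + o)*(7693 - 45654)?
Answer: -1507355388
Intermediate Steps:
(-3367 + o)*(7693 - 45654) = (-3367 + 43075)*(7693 - 45654) = 39708*(-37961) = -1507355388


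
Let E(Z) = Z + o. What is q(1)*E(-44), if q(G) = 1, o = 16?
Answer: -28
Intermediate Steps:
E(Z) = 16 + Z (E(Z) = Z + 16 = 16 + Z)
q(1)*E(-44) = 1*(16 - 44) = 1*(-28) = -28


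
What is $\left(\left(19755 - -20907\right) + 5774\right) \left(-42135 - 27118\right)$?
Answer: $-3215832308$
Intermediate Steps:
$\left(\left(19755 - -20907\right) + 5774\right) \left(-42135 - 27118\right) = \left(\left(19755 + 20907\right) + 5774\right) \left(-69253\right) = \left(40662 + 5774\right) \left(-69253\right) = 46436 \left(-69253\right) = -3215832308$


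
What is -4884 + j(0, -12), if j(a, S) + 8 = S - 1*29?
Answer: -4933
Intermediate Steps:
j(a, S) = -37 + S (j(a, S) = -8 + (S - 1*29) = -8 + (S - 29) = -8 + (-29 + S) = -37 + S)
-4884 + j(0, -12) = -4884 + (-37 - 12) = -4884 - 49 = -4933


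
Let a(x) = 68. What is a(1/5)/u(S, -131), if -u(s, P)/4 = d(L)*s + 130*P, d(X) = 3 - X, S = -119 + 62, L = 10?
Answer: 17/16631 ≈ 0.0010222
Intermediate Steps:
S = -57
u(s, P) = -520*P + 28*s (u(s, P) = -4*((3 - 1*10)*s + 130*P) = -4*((3 - 10)*s + 130*P) = -4*(-7*s + 130*P) = -520*P + 28*s)
a(1/5)/u(S, -131) = 68/(-520*(-131) + 28*(-57)) = 68/(68120 - 1596) = 68/66524 = 68*(1/66524) = 17/16631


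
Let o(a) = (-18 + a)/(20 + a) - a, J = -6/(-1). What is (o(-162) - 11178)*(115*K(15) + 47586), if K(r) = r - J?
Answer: -38023858566/71 ≈ -5.3555e+8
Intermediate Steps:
J = 6 (J = -6*(-1) = 6)
K(r) = -6 + r (K(r) = r - 1*6 = r - 6 = -6 + r)
o(a) = -a + (-18 + a)/(20 + a) (o(a) = (-18 + a)/(20 + a) - a = -a + (-18 + a)/(20 + a))
(o(-162) - 11178)*(115*K(15) + 47586) = ((-18 - 1*(-162)**2 - 19*(-162))/(20 - 162) - 11178)*(115*(-6 + 15) + 47586) = ((-18 - 1*26244 + 3078)/(-142) - 11178)*(115*9 + 47586) = (-(-18 - 26244 + 3078)/142 - 11178)*(1035 + 47586) = (-1/142*(-23184) - 11178)*48621 = (11592/71 - 11178)*48621 = -782046/71*48621 = -38023858566/71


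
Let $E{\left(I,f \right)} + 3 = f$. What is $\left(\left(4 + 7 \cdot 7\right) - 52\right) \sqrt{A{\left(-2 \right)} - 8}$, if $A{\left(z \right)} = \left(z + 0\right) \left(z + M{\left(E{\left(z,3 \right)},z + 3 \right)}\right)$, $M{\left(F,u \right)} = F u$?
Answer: $2 i \approx 2.0 i$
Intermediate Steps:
$E{\left(I,f \right)} = -3 + f$
$A{\left(z \right)} = z^{2}$ ($A{\left(z \right)} = \left(z + 0\right) \left(z + \left(-3 + 3\right) \left(z + 3\right)\right) = z \left(z + 0 \left(3 + z\right)\right) = z \left(z + 0\right) = z z = z^{2}$)
$\left(\left(4 + 7 \cdot 7\right) - 52\right) \sqrt{A{\left(-2 \right)} - 8} = \left(\left(4 + 7 \cdot 7\right) - 52\right) \sqrt{\left(-2\right)^{2} - 8} = \left(\left(4 + 49\right) - 52\right) \sqrt{4 - 8} = \left(53 - 52\right) \sqrt{-4} = 1 \cdot 2 i = 2 i$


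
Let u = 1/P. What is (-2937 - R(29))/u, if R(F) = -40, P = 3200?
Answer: -9270400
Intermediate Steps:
u = 1/3200 ≈ 0.00031250
(-2937 - R(29))/u = (-2937 - 1*(-40))/(1/3200) = (-2937 + 40)*3200 = -2897*3200 = -9270400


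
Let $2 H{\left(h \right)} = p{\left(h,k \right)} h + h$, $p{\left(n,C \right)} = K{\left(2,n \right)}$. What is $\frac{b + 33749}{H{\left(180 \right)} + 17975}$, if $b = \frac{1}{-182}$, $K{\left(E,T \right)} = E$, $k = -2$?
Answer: $\frac{6142317}{3320590} \approx 1.8498$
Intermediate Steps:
$p{\left(n,C \right)} = 2$
$b = - \frac{1}{182} \approx -0.0054945$
$H{\left(h \right)} = \frac{3 h}{2}$ ($H{\left(h \right)} = \frac{2 h + h}{2} = \frac{3 h}{2}$)
$\frac{b + 33749}{H{\left(180 \right)} + 17975} = \frac{- \frac{1}{182} + 33749}{\frac{3}{2} \cdot 180 + 17975} = \frac{6142317}{182 \left(270 + 17975\right)} = \frac{6142317}{182 \cdot 18245} = \frac{6142317}{182} \cdot \frac{1}{18245} = \frac{6142317}{3320590}$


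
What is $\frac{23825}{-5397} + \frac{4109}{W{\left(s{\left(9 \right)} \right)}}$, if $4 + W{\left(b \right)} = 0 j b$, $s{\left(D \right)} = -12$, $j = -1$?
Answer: $- \frac{22271573}{21588} \approx -1031.7$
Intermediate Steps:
$W{\left(b \right)} = -4$ ($W{\left(b \right)} = -4 + 0 \left(-1\right) b = -4 + 0 b = -4 + 0 = -4$)
$\frac{23825}{-5397} + \frac{4109}{W{\left(s{\left(9 \right)} \right)}} = \frac{23825}{-5397} + \frac{4109}{-4} = 23825 \left(- \frac{1}{5397}\right) + 4109 \left(- \frac{1}{4}\right) = - \frac{23825}{5397} - \frac{4109}{4} = - \frac{22271573}{21588}$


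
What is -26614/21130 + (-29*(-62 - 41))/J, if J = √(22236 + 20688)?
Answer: -13307/10565 + 2987*√219/3066 ≈ 13.158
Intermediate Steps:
J = 14*√219 (J = √42924 = 14*√219 ≈ 207.18)
-26614/21130 + (-29*(-62 - 41))/J = -26614/21130 + (-29*(-62 - 41))/((14*√219)) = -26614*1/21130 + (-29*(-103))*(√219/3066) = -13307/10565 + 2987*(√219/3066) = -13307/10565 + 2987*√219/3066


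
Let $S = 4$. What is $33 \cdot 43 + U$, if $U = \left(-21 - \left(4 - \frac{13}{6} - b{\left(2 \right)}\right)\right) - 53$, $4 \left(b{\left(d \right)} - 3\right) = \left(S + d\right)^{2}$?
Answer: $\frac{8131}{6} \approx 1355.2$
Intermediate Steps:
$b{\left(d \right)} = 3 + \frac{\left(4 + d\right)^{2}}{4}$
$U = - \frac{383}{6}$ ($U = \left(-21 - \left(1 - \frac{13}{6} - \frac{\left(4 + 2\right)^{2}}{4}\right)\right) - 53 = \left(-21 + \left(\left(13 \cdot \frac{1}{6} - 4\right) + \left(3 + \frac{6^{2}}{4}\right)\right)\right) - 53 = \left(-21 + \left(\left(\frac{13}{6} - 4\right) + \left(3 + \frac{1}{4} \cdot 36\right)\right)\right) - 53 = \left(-21 + \left(- \frac{11}{6} + \left(3 + 9\right)\right)\right) - 53 = \left(-21 + \left(- \frac{11}{6} + 12\right)\right) - 53 = \left(-21 + \frac{61}{6}\right) - 53 = - \frac{65}{6} - 53 = - \frac{383}{6} \approx -63.833$)
$33 \cdot 43 + U = 33 \cdot 43 - \frac{383}{6} = 1419 - \frac{383}{6} = \frac{8131}{6}$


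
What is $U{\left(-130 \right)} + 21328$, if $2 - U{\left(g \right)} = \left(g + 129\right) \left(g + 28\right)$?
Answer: $21228$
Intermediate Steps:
$U{\left(g \right)} = 2 - \left(28 + g\right) \left(129 + g\right)$ ($U{\left(g \right)} = 2 - \left(g + 129\right) \left(g + 28\right) = 2 - \left(129 + g\right) \left(28 + g\right) = 2 - \left(28 + g\right) \left(129 + g\right)$)
$U{\left(-130 \right)} + 21328 = \left(-3610 - \left(-130\right)^{2} - -20410\right) + 21328 = \left(-3610 - 16900 + 20410\right) + 21328 = -100 + 21328 = 21228$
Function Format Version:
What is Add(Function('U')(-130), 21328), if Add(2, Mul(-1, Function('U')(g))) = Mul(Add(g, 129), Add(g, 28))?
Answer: 21228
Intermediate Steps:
Function('U')(g) = Add(2, Mul(-1, Add(28, g), Add(129, g))) (Function('U')(g) = Add(2, Mul(-1, Mul(Add(g, 129), Add(g, 28)))) = Add(2, Mul(-1, Mul(Add(129, g), Add(28, g)))) = Add(2, Mul(-1, Mul(Add(28, g), Add(129, g)))) = Add(2, Mul(-1, Add(28, g), Add(129, g))))
Add(Function('U')(-130), 21328) = Add(Add(-3610, Mul(-1, Pow(-130, 2)), Mul(-157, -130)), 21328) = Add(Add(-3610, Mul(-1, 16900), 20410), 21328) = Add(Add(-3610, -16900, 20410), 21328) = Add(-100, 21328) = 21228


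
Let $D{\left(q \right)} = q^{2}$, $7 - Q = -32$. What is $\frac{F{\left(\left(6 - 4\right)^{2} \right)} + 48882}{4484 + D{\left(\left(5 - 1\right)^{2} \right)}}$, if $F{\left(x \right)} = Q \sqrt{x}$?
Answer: $\frac{816}{79} \approx 10.329$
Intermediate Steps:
$Q = 39$ ($Q = 7 - -32 = 7 + 32 = 39$)
$F{\left(x \right)} = 39 \sqrt{x}$
$\frac{F{\left(\left(6 - 4\right)^{2} \right)} + 48882}{4484 + D{\left(\left(5 - 1\right)^{2} \right)}} = \frac{39 \sqrt{\left(6 - 4\right)^{2}} + 48882}{4484 + \left(\left(5 - 1\right)^{2}\right)^{2}} = \frac{39 \sqrt{2^{2}} + 48882}{4484 + \left(4^{2}\right)^{2}} = \frac{39 \sqrt{4} + 48882}{4484 + 16^{2}} = \frac{39 \cdot 2 + 48882}{4484 + 256} = \frac{78 + 48882}{4740} = 48960 \cdot \frac{1}{4740} = \frac{816}{79}$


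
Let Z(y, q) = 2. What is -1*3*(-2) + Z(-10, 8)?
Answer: 8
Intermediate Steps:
-1*3*(-2) + Z(-10, 8) = -1*3*(-2) + 2 = -3*(-2) + 2 = 6 + 2 = 8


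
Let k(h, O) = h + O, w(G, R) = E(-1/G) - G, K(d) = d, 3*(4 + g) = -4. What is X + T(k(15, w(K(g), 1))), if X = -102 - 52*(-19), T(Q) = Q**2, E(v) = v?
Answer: 3011569/2304 ≈ 1307.1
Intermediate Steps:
g = -16/3 (g = -4 + (1/3)*(-4) = -4 - 4/3 = -16/3 ≈ -5.3333)
w(G, R) = -G - 1/G (w(G, R) = -1/G - G = -G - 1/G)
k(h, O) = O + h
X = 886 (X = -102 + 988 = 886)
X + T(k(15, w(K(g), 1))) = 886 + ((-1*(-16/3) - 1/(-16/3)) + 15)**2 = 886 + ((16/3 - 1*(-3/16)) + 15)**2 = 886 + ((16/3 + 3/16) + 15)**2 = 886 + (265/48 + 15)**2 = 886 + (985/48)**2 = 886 + 970225/2304 = 3011569/2304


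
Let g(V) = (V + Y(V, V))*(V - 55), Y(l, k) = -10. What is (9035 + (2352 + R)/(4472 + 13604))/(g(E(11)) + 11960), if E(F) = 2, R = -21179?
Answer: 54432611/74617728 ≈ 0.72949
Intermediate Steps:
g(V) = (-55 + V)*(-10 + V) (g(V) = (V - 10)*(V - 55) = (-10 + V)*(-55 + V) = (-55 + V)*(-10 + V))
(9035 + (2352 + R)/(4472 + 13604))/(g(E(11)) + 11960) = (9035 + (2352 - 21179)/(4472 + 13604))/((550 + 2² - 65*2) + 11960) = (9035 - 18827/18076)/((550 + 4 - 130) + 11960) = (9035 - 18827*1/18076)/(424 + 11960) = (9035 - 18827/18076)/12384 = (163297833/18076)*(1/12384) = 54432611/74617728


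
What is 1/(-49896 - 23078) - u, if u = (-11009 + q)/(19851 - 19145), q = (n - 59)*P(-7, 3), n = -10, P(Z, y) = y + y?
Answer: 208395324/12879911 ≈ 16.180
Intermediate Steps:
P(Z, y) = 2*y
q = -414 (q = (-10 - 59)*(2*3) = -69*6 = -414)
u = -11423/706 (u = (-11009 - 414)/(19851 - 19145) = -11423/706 ≈ -16.180)
1/(-49896 - 23078) - u = 1/(-49896 - 23078) - 1*(-11423/706) = 1/(-72974) + 11423/706 = -1/72974 + 11423/706 = 208395324/12879911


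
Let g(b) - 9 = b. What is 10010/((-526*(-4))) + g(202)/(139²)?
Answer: 96923577/20325692 ≈ 4.7685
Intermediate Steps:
g(b) = 9 + b
10010/((-526*(-4))) + g(202)/(139²) = 10010/((-526*(-4))) + (9 + 202)/(139²) = 10010/2104 + 211/19321 = 10010*(1/2104) + 211*(1/19321) = 5005/1052 + 211/19321 = 96923577/20325692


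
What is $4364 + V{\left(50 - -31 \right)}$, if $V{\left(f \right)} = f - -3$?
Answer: $4448$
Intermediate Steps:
$V{\left(f \right)} = 3 + f$ ($V{\left(f \right)} = f + 3 = 3 + f$)
$4364 + V{\left(50 - -31 \right)} = 4364 + \left(3 + \left(50 - -31\right)\right) = 4364 + \left(3 + \left(50 + 31\right)\right) = 4364 + \left(3 + 81\right) = 4364 + 84 = 4448$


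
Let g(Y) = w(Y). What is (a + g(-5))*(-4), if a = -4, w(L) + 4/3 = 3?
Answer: 28/3 ≈ 9.3333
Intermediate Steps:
w(L) = 5/3 (w(L) = -4/3 + 3 = 5/3)
g(Y) = 5/3
(a + g(-5))*(-4) = (-4 + 5/3)*(-4) = -7/3*(-4) = 28/3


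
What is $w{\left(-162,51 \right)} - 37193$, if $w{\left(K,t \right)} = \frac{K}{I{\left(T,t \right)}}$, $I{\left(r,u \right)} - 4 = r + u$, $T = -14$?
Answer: $- \frac{1525075}{41} \approx -37197.0$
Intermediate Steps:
$I{\left(r,u \right)} = 4 + r + u$ ($I{\left(r,u \right)} = 4 + \left(r + u\right) = 4 + r + u$)
$w{\left(K,t \right)} = \frac{K}{-10 + t}$ ($w{\left(K,t \right)} = \frac{K}{4 - 14 + t} = \frac{K}{-10 + t}$)
$w{\left(-162,51 \right)} - 37193 = - \frac{162}{-10 + 51} - 37193 = - \frac{162}{41} - 37193 = - \frac{1525075}{41}$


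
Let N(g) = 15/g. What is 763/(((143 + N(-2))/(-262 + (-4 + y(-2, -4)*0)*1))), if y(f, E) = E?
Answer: -405916/271 ≈ -1497.8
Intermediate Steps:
763/(((143 + N(-2))/(-262 + (-4 + y(-2, -4)*0)*1))) = 763/(((143 + 15/(-2))/(-262 + (-4 - 4*0)*1))) = 763/(((143 + 15*(-1/2))/(-262 + (-4 + 0)*1))) = 763/(((143 - 15/2)/(-262 - 4*1))) = 763/((271/(2*(-262 - 4)))) = 763/(((271/2)/(-266))) = 763/(((271/2)*(-1/266))) = 763/(-271/532) = 763*(-532/271) = -405916/271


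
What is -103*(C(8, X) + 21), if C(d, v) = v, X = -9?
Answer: -1236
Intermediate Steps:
-103*(C(8, X) + 21) = -103*(-9 + 21) = -103*12 = -1236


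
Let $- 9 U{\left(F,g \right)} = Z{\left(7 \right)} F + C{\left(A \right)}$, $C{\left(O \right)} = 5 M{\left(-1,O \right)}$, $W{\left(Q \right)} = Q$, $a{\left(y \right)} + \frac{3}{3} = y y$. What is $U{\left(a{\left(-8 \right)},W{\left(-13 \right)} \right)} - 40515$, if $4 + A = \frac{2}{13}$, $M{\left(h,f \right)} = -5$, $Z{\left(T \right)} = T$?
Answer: $- \frac{365051}{9} \approx -40561.0$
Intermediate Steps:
$a{\left(y \right)} = -1 + y^{2}$ ($a{\left(y \right)} = -1 + y y = -1 + y^{2}$)
$A = - \frac{50}{13}$ ($A = -4 + \frac{2}{13} = - \frac{50}{13} \approx -3.8462$)
$C{\left(O \right)} = -25$ ($C{\left(O \right)} = 5 \left(-5\right) = -25$)
$U{\left(F,g \right)} = \frac{25}{9} - \frac{7 F}{9}$ ($U{\left(F,g \right)} = - \frac{7 F - 25}{9} = - \frac{-25 + 7 F}{9} = \frac{25}{9} - \frac{7 F}{9}$)
$U{\left(a{\left(-8 \right)},W{\left(-13 \right)} \right)} - 40515 = \left(\frac{25}{9} - \frac{7 \left(-1 + \left(-8\right)^{2}\right)}{9}\right) - 40515 = \left(\frac{25}{9} - \frac{7 \left(-1 + 64\right)}{9}\right) - 40515 = \left(\frac{25}{9} - 49\right) - 40515 = - \frac{416}{9} - 40515 = - \frac{365051}{9}$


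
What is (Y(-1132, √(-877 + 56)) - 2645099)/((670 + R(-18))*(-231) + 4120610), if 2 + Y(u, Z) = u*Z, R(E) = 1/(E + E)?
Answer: -31741212/47590157 - 13584*I*√821/47590157 ≈ -0.66697 - 0.0081787*I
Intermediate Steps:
R(E) = 1/(2*E)
Y(u, Z) = -2 + Z*u (Y(u, Z) = -2 + u*Z = -2 + Z*u)
(Y(-1132, √(-877 + 56)) - 2645099)/((670 + R(-18))*(-231) + 4120610) = ((-2 + √(-877 + 56)*(-1132)) - 2645099)/((670 + (½)/(-18))*(-231) + 4120610) = ((-2 + √(-821)*(-1132)) - 2645099)/((670 + (½)*(-1/18))*(-231) + 4120610) = ((-2 + (I*√821)*(-1132)) - 2645099)/((670 - 1/36)*(-231) + 4120610) = ((-2 - 1132*I*√821) - 2645099)/((24119/36)*(-231) + 4120610) = (-2645101 - 1132*I*√821)/(-1857163/12 + 4120610) = (-2645101 - 1132*I*√821)/(47590157/12) = (-2645101 - 1132*I*√821)*(12/47590157) = -31741212/47590157 - 13584*I*√821/47590157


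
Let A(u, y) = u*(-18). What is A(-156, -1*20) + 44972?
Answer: 47780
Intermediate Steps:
A(u, y) = -18*u
A(-156, -1*20) + 44972 = -18*(-156) + 44972 = 2808 + 44972 = 47780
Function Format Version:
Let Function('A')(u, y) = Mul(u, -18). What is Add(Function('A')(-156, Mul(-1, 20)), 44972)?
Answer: 47780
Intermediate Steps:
Function('A')(u, y) = Mul(-18, u)
Add(Function('A')(-156, Mul(-1, 20)), 44972) = Add(Mul(-18, -156), 44972) = Add(2808, 44972) = 47780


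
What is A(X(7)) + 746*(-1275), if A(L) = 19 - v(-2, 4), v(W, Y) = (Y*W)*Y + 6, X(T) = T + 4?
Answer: -951105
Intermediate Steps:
X(T) = 4 + T
v(W, Y) = 6 + W*Y² (v(W, Y) = (W*Y)*Y + 6 = W*Y² + 6 = 6 + W*Y²)
A(L) = 45 (A(L) = 19 - (6 - 2*4²) = 19 - (6 - 2*16) = 19 - (6 - 32) = 19 - 1*(-26) = 19 + 26 = 45)
A(X(7)) + 746*(-1275) = 45 + 746*(-1275) = 45 - 951150 = -951105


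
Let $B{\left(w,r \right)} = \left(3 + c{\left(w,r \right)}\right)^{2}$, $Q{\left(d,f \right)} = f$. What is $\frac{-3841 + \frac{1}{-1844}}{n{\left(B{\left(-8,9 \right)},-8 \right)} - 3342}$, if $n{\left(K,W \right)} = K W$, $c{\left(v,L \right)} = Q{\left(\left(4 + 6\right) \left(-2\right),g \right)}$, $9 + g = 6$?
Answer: $\frac{2360935}{2054216} \approx 1.1493$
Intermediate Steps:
$g = -3$ ($g = -9 + 6 = -3$)
$c{\left(v,L \right)} = -3$
$B{\left(w,r \right)} = 0$ ($B{\left(w,r \right)} = \left(3 - 3\right)^{2} = 0^{2} = 0$)
$\frac{-3841 + \frac{1}{-1844}}{n{\left(B{\left(-8,9 \right)},-8 \right)} - 3342} = \frac{-3841 + \frac{1}{-1844}}{0 \left(-8\right) - 3342} = \frac{-3841 - \frac{1}{1844}}{0 - 3342} = - \frac{7082805}{1844 \left(-3342\right)} = \left(- \frac{7082805}{1844}\right) \left(- \frac{1}{3342}\right) = \frac{2360935}{2054216}$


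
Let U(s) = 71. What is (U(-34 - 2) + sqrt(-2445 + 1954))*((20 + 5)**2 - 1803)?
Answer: -83638 - 1178*I*sqrt(491) ≈ -83638.0 - 26103.0*I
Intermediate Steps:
(U(-34 - 2) + sqrt(-2445 + 1954))*((20 + 5)**2 - 1803) = (71 + sqrt(-2445 + 1954))*((20 + 5)**2 - 1803) = (71 + sqrt(-491))*(25**2 - 1803) = (71 + I*sqrt(491))*(625 - 1803) = (71 + I*sqrt(491))*(-1178) = -83638 - 1178*I*sqrt(491)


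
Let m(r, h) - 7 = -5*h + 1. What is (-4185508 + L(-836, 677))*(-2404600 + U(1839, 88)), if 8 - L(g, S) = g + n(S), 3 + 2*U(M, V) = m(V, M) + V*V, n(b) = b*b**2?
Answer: 756410094692231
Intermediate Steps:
n(b) = b**3
m(r, h) = 8 - 5*h (m(r, h) = 7 + (-5*h + 1) = 7 + (1 - 5*h) = 8 - 5*h)
U(M, V) = 5/2 + V**2/2 - 5*M/2 (U(M, V) = -3/2 + ((8 - 5*M) + V*V)/2 = -3/2 + ((8 - 5*M) + V**2)/2 = -3/2 + (8 + V**2 - 5*M)/2 = -3/2 + (4 + V**2/2 - 5*M/2) = 5/2 + V**2/2 - 5*M/2)
L(g, S) = 8 - g - S**3 (L(g, S) = 8 - (g + S**3) = 8 + (-g - S**3) = 8 - g - S**3)
(-4185508 + L(-836, 677))*(-2404600 + U(1839, 88)) = (-4185508 + (8 - 1*(-836) - 1*677**3))*(-2404600 + (5/2 + (1/2)*88**2 - 5/2*1839)) = (-4185508 + (8 + 836 - 1*310288733))*(-2404600 + (5/2 + (1/2)*7744 - 9195/2)) = (-4185508 + (8 + 836 - 310288733))*(-2404600 + (5/2 + 3872 - 9195/2)) = (-4185508 - 310287889)*(-2404600 - 723) = -314473397*(-2405323) = 756410094692231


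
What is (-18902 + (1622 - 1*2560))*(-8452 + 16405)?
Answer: -157787520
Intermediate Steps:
(-18902 + (1622 - 1*2560))*(-8452 + 16405) = (-18902 + (1622 - 2560))*7953 = (-18902 - 938)*7953 = -19840*7953 = -157787520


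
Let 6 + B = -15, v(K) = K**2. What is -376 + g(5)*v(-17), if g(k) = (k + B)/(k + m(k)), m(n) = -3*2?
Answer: 4248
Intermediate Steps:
m(n) = -6
B = -21 (B = -6 - 15 = -21)
g(k) = (-21 + k)/(-6 + k) (g(k) = (k - 21)/(k - 6) = (-21 + k)/(-6 + k))
-376 + g(5)*v(-17) = -376 + ((-21 + 5)/(-6 + 5))*(-17)**2 = -376 + (-16/(-1))*289 = -376 - 1*(-16)*289 = -376 + 16*289 = -376 + 4624 = 4248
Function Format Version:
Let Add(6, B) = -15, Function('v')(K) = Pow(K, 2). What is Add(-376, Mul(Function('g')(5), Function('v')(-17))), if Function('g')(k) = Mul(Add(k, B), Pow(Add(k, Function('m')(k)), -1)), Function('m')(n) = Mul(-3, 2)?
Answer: 4248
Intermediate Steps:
Function('m')(n) = -6
B = -21 (B = Add(-6, -15) = -21)
Function('g')(k) = Mul(Pow(Add(-6, k), -1), Add(-21, k)) (Function('g')(k) = Mul(Add(k, -21), Pow(Add(k, -6), -1)) = Mul(Add(-21, k), Pow(Add(-6, k), -1)) = Mul(Pow(Add(-6, k), -1), Add(-21, k)))
Add(-376, Mul(Function('g')(5), Function('v')(-17))) = Add(-376, Mul(Mul(Pow(Add(-6, 5), -1), Add(-21, 5)), Pow(-17, 2))) = Add(-376, Mul(Mul(Pow(-1, -1), -16), 289)) = Add(-376, Mul(Mul(-1, -16), 289)) = Add(-376, Mul(16, 289)) = Add(-376, 4624) = 4248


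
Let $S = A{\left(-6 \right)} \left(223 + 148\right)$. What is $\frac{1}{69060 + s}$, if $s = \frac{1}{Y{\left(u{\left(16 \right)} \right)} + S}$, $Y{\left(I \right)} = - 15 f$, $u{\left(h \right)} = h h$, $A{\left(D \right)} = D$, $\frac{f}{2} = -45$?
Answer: $\frac{876}{60496559} \approx 1.448 \cdot 10^{-5}$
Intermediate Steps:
$f = -90$ ($f = 2 \left(-45\right) = -90$)
$u{\left(h \right)} = h^{2}$
$Y{\left(I \right)} = 1350$ ($Y{\left(I \right)} = \left(-15\right) \left(-90\right) = 1350$)
$S = -2226$ ($S = - 6 \left(223 + 148\right) = \left(-6\right) 371 = -2226$)
$s = - \frac{1}{876}$ ($s = \frac{1}{1350 - 2226} = \frac{1}{-876} = - \frac{1}{876} \approx -0.0011416$)
$\frac{1}{69060 + s} = \frac{1}{69060 - \frac{1}{876}} = \frac{1}{\frac{60496559}{876}} = \frac{876}{60496559}$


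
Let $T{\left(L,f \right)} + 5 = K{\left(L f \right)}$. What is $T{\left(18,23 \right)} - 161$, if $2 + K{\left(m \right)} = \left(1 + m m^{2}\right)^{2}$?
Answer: $5035029958622857$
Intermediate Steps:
$K{\left(m \right)} = -2 + \left(1 + m^{3}\right)^{2}$ ($K{\left(m \right)} = -2 + \left(1 + m m^{2}\right)^{2} = -2 + \left(1 + m^{3}\right)^{2}$)
$T{\left(L,f \right)} = -7 + \left(1 + L^{3} f^{3}\right)^{2}$ ($T{\left(L,f \right)} = -5 + \left(-2 + \left(1 + \left(L f\right)^{3}\right)^{2}\right) = -5 + \left(-2 + \left(1 + L^{3} f^{3}\right)^{2}\right) = -7 + \left(1 + L^{3} f^{3}\right)^{2}$)
$T{\left(18,23 \right)} - 161 = \left(-7 + \left(1 + 18^{3} \cdot 23^{3}\right)^{2}\right) - 161 = \left(-7 + \left(1 + 5832 \cdot 12167\right)^{2}\right) - 161 = \left(-7 + \left(1 + 70957944\right)^{2}\right) - 161 = \left(-7 + 70957945^{2}\right) - 161 = \left(-7 + 5035029958623025\right) - 161 = 5035029958623018 - 161 = 5035029958622857$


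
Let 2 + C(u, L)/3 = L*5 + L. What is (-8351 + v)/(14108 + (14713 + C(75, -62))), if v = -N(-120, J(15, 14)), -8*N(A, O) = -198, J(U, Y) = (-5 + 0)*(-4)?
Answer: -33503/110796 ≈ -0.30238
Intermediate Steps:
J(U, Y) = 20 (J(U, Y) = -5*(-4) = 20)
N(A, O) = 99/4 (N(A, O) = -⅛*(-198) = 99/4)
C(u, L) = -6 + 18*L (C(u, L) = -6 + 3*(L*5 + L) = -6 + 3*(5*L + L) = -6 + 3*(6*L) = -6 + 18*L)
v = -99/4 (v = -1*99/4 = -99/4 ≈ -24.750)
(-8351 + v)/(14108 + (14713 + C(75, -62))) = (-8351 - 99/4)/(14108 + (14713 + (-6 + 18*(-62)))) = -33503/(4*(14108 + (14713 + (-6 - 1116)))) = -33503/(4*(14108 + (14713 - 1122))) = -33503/(4*(14108 + 13591)) = -33503/4/27699 = -33503/4*1/27699 = -33503/110796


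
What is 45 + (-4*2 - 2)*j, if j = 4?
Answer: 5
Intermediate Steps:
45 + (-4*2 - 2)*j = 45 + (-4*2 - 2)*4 = 45 + (-8 - 2)*4 = 45 - 10*4 = 45 - 40 = 5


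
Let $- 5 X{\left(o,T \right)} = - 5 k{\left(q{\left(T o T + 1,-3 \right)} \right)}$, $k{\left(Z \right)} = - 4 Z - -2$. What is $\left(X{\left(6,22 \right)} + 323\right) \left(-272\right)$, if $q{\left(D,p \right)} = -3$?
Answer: $-91664$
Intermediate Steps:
$k{\left(Z \right)} = 2 - 4 Z$ ($k{\left(Z \right)} = - 4 Z + 2 = 2 - 4 Z$)
$X{\left(o,T \right)} = 14$ ($X{\left(o,T \right)} = - \frac{\left(-5\right) \left(2 - -12\right)}{5} = - \frac{\left(-5\right) \left(2 + 12\right)}{5} = - \frac{\left(-5\right) 14}{5} = \left(- \frac{1}{5}\right) \left(-70\right) = 14$)
$\left(X{\left(6,22 \right)} + 323\right) \left(-272\right) = \left(14 + 323\right) \left(-272\right) = 337 \left(-272\right) = -91664$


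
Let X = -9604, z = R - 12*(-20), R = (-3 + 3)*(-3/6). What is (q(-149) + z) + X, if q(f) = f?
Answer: -9513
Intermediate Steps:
R = 0 (R = 0*(-3*⅙) = 0*(-½) = 0)
z = 240 (z = 0 - 12*(-20) = 0 + 240 = 240)
(q(-149) + z) + X = (-149 + 240) - 9604 = 91 - 9604 = -9513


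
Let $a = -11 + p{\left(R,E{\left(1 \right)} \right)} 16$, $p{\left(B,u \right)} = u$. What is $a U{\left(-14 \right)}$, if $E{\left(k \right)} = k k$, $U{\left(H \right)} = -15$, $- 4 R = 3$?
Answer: $-75$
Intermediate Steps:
$R = - \frac{3}{4}$ ($R = \left(- \frac{1}{4}\right) 3 = - \frac{3}{4} \approx -0.75$)
$E{\left(k \right)} = k^{2}$
$a = 5$ ($a = -11 + 1^{2} \cdot 16 = -11 + 1 \cdot 16 = -11 + 16 = 5$)
$a U{\left(-14 \right)} = 5 \left(-15\right) = -75$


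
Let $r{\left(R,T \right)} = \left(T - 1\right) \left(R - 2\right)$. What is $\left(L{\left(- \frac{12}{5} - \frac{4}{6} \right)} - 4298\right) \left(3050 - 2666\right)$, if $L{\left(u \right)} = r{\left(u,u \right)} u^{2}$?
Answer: $- \frac{26595388672}{16875} \approx -1.576 \cdot 10^{6}$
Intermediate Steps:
$r{\left(R,T \right)} = \left(-1 + T\right) \left(-2 + R\right)$
$L{\left(u \right)} = u^{2} \left(2 + u^{2} - 3 u\right)$ ($L{\left(u \right)} = \left(2 - u - 2 u + u u\right) u^{2} = \left(2 - u - 2 u + u^{2}\right) u^{2} = \left(2 + u^{2} - 3 u\right) u^{2} = u^{2} \left(2 + u^{2} - 3 u\right)$)
$\left(L{\left(- \frac{12}{5} - \frac{4}{6} \right)} - 4298\right) \left(3050 - 2666\right) = \left(\left(- \frac{12}{5} - \frac{4}{6}\right)^{2} \left(2 + \left(- \frac{12}{5} - \frac{4}{6}\right)^{2} - 3 \left(- \frac{12}{5} - \frac{4}{6}\right)\right) - 4298\right) \left(3050 - 2666\right) = \left(\left(\left(-12\right) \frac{1}{5} - \frac{2}{3}\right)^{2} \left(2 + \left(\left(-12\right) \frac{1}{5} - \frac{2}{3}\right)^{2} - 3 \left(\left(-12\right) \frac{1}{5} - \frac{2}{3}\right)\right) - 4298\right) 384 = \left(\left(- \frac{12}{5} - \frac{2}{3}\right)^{2} \left(2 + \left(- \frac{12}{5} - \frac{2}{3}\right)^{2} - 3 \left(- \frac{12}{5} - \frac{2}{3}\right)\right) - 4298\right) 384 = \left(\left(- \frac{46}{15}\right)^{2} \left(2 + \left(- \frac{46}{15}\right)^{2} - - \frac{46}{5}\right) - 4298\right) 384 = \left(\frac{2116 \left(2 + \frac{2116}{225} + \frac{46}{5}\right)}{225} - 4298\right) 384 = \left(\frac{2116}{225} \cdot \frac{4636}{225} - 4298\right) 384 = \left(\frac{9809776}{50625} - 4298\right) 384 = \left(- \frac{207776474}{50625}\right) 384 = - \frac{26595388672}{16875}$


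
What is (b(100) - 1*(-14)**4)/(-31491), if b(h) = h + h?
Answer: 38216/31491 ≈ 1.2136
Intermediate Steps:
b(h) = 2*h
(b(100) - 1*(-14)**4)/(-31491) = (2*100 - 1*(-14)**4)/(-31491) = (200 - 1*38416)*(-1/31491) = (200 - 38416)*(-1/31491) = -38216*(-1/31491) = 38216/31491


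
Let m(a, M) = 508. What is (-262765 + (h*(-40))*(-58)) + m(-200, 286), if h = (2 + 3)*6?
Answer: -192657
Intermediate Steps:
h = 30 (h = 5*6 = 30)
(-262765 + (h*(-40))*(-58)) + m(-200, 286) = (-262765 + (30*(-40))*(-58)) + 508 = (-262765 - 1200*(-58)) + 508 = (-262765 + 69600) + 508 = -193165 + 508 = -192657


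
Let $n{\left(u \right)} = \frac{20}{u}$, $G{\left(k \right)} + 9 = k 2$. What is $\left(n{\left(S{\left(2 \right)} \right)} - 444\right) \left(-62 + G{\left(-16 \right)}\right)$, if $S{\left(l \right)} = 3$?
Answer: $\frac{135136}{3} \approx 45045.0$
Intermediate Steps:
$G{\left(k \right)} = -9 + 2 k$ ($G{\left(k \right)} = -9 + k 2 = -9 + 2 k$)
$\left(n{\left(S{\left(2 \right)} \right)} - 444\right) \left(-62 + G{\left(-16 \right)}\right) = \left(\frac{20}{3} - 444\right) \left(-62 + \left(-9 + 2 \left(-16\right)\right)\right) = \left(20 \cdot \frac{1}{3} - 444\right) \left(-62 - 41\right) = \left(\frac{20}{3} - 444\right) \left(-62 - 41\right) = \left(- \frac{1312}{3}\right) \left(-103\right) = \frac{135136}{3}$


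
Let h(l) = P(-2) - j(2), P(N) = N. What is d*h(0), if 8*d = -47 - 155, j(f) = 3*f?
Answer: 202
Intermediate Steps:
d = -101/4 (d = (-47 - 155)/8 = (⅛)*(-202) = -101/4 ≈ -25.250)
h(l) = -8 (h(l) = -2 - 3*2 = -2 - 1*6 = -2 - 6 = -8)
d*h(0) = -101/4*(-8) = 202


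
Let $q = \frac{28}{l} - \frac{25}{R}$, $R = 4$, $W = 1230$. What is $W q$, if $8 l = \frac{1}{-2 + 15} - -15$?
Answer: $\frac{148215}{14} \approx 10587.0$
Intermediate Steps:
$l = \frac{49}{26}$ ($l = \frac{\frac{1}{-2 + 15} - -15}{8} = \frac{\frac{1}{13} + 15}{8} = \frac{1}{8} \cdot \frac{196}{13} = \frac{49}{26} \approx 1.8846$)
$q = \frac{241}{28}$ ($q = \frac{28}{\frac{49}{26}} - \frac{25}{4} = 28 \cdot \frac{26}{49} - \frac{25}{4} = \frac{104}{7} - \frac{25}{4} = \frac{241}{28} \approx 8.6071$)
$W q = 1230 \cdot \frac{241}{28} = \frac{148215}{14}$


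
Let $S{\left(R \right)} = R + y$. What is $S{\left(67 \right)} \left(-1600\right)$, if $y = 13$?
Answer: $-128000$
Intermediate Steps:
$S{\left(R \right)} = 13 + R$ ($S{\left(R \right)} = R + 13 = 13 + R$)
$S{\left(67 \right)} \left(-1600\right) = \left(13 + 67\right) \left(-1600\right) = 80 \left(-1600\right) = -128000$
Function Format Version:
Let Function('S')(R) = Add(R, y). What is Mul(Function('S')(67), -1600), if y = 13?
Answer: -128000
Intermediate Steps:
Function('S')(R) = Add(13, R) (Function('S')(R) = Add(R, 13) = Add(13, R))
Mul(Function('S')(67), -1600) = Mul(Add(13, 67), -1600) = Mul(80, -1600) = -128000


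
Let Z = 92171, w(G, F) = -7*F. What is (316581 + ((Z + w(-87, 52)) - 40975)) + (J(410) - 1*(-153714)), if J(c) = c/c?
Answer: 521128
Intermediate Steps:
J(c) = 1
(316581 + ((Z + w(-87, 52)) - 40975)) + (J(410) - 1*(-153714)) = (316581 + ((92171 - 7*52) - 40975)) + (1 - 1*(-153714)) = (316581 + ((92171 - 364) - 40975)) + (1 + 153714) = (316581 + (91807 - 40975)) + 153715 = (316581 + 50832) + 153715 = 367413 + 153715 = 521128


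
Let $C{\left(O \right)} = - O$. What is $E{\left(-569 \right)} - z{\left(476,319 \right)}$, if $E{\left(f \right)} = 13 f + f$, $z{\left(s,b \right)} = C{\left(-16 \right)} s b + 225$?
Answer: $-2437695$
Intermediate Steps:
$z{\left(s,b \right)} = 225 + 16 b s$ ($z{\left(s,b \right)} = \left(-1\right) \left(-16\right) s b + 225 = 16 s b + 225 = 16 b s + 225 = 225 + 16 b s$)
$E{\left(f \right)} = 14 f$
$E{\left(-569 \right)} - z{\left(476,319 \right)} = 14 \left(-569\right) - \left(225 + 16 \cdot 319 \cdot 476\right) = -7966 - \left(225 + 2429504\right) = -7966 - 2429729 = -2437695$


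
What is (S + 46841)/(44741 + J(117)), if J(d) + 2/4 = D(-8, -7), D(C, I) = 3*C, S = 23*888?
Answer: 134530/89433 ≈ 1.5043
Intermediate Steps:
S = 20424
J(d) = -49/2 (J(d) = -½ + 3*(-8) = -½ - 24 = -49/2)
(S + 46841)/(44741 + J(117)) = (20424 + 46841)/(44741 - 49/2) = 67265/(89433/2) = 67265*(2/89433) = 134530/89433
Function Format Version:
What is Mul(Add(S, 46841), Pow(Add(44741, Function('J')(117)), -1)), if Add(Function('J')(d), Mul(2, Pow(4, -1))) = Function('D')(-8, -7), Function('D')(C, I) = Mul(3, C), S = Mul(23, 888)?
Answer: Rational(134530, 89433) ≈ 1.5043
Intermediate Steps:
S = 20424
Function('J')(d) = Rational(-49, 2) (Function('J')(d) = Add(Rational(-1, 2), Mul(3, -8)) = Add(Rational(-1, 2), -24) = Rational(-49, 2))
Mul(Add(S, 46841), Pow(Add(44741, Function('J')(117)), -1)) = Mul(Add(20424, 46841), Pow(Add(44741, Rational(-49, 2)), -1)) = Mul(67265, Pow(Rational(89433, 2), -1)) = Mul(67265, Rational(2, 89433)) = Rational(134530, 89433)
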